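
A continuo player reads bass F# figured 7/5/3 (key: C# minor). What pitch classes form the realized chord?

F#, A, C#, E

A third above F# in this key is A.
A fifth above F# in this key is C#.
A seventh above F# in this key is E.
Together with the bass F#, this spells F# minor seventh in root position.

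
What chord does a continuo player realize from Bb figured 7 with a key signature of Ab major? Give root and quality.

The figures 7 indicate a seventh chord in root position.
In root position the bass is the root, so the root is Bb.
The chord tones are Bb, Db, F, Ab, giving Bb minor seventh.

Bb minor seventh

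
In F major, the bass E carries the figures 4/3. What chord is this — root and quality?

The figures 4/3 indicate a seventh chord in second inversion.
In second inversion the root lies a fourth above the bass: a fourth above E in F major is A.
The chord tones are E, G, A, C, giving A minor seventh.

A minor seventh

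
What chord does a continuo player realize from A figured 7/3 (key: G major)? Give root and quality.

A minor seventh

The figures 7/3 indicate a seventh chord in root position.
In root position the bass is the root, so the root is A.
The chord tones are A, C, E, G, giving A minor seventh.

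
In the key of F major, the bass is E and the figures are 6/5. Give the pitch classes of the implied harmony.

The written figures 6/5 are shorthand for 6/5/3: the 3 is implied.
A third above E in this key is G.
A fifth above E in this key is Bb.
A sixth above E in this key is C.
Together with the bass E, this spells C dominant seventh in first inversion.

E, G, Bb, C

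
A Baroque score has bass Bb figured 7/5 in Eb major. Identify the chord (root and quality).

The figures 7/5 indicate a seventh chord in root position.
In root position the bass is the root, so the root is Bb.
The chord tones are Bb, D, F, Ab, giving Bb dominant seventh.

Bb dominant seventh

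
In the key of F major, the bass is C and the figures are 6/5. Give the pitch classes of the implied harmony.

The written figures 6/5 are shorthand for 6/5/3: the 3 is implied.
A third above C in this key is E.
A fifth above C in this key is G.
A sixth above C in this key is A.
Together with the bass C, this spells A minor seventh in first inversion.

C, E, G, A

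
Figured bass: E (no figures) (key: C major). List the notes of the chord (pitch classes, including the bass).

An unfigured bass implies 5/3.
A third above E in this key is G.
A fifth above E in this key is B.
Together with the bass E, this spells E minor in root position.

E, G, B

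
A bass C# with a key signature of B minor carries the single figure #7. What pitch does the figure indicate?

B#

Counting 6 letter steps above C# lands on B; in B minor, that letter is B.
The #7 figure raises it a semitone, giving B#.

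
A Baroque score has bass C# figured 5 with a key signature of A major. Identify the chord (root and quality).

C# minor

The figures 5 indicate a triad in root position.
In root position the bass is the root, so the root is C#.
The chord tones are C#, E, G#, giving C# minor.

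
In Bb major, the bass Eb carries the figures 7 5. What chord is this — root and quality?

The figures 7 5 indicate a seventh chord in root position.
In root position the bass is the root, so the root is Eb.
The chord tones are Eb, G, Bb, D, giving Eb major seventh.

Eb major seventh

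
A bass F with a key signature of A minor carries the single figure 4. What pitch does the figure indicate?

B

Counting 3 letter steps above F lands on B; in A minor, that letter is B.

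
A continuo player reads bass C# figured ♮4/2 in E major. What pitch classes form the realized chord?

The written figures ♮4/2 are shorthand for 6/4/2: the 6 is implied.
A second above C# in this key is D#.
A fourth above C# in this key is F#, made natural (F) by the ♮ figure.
A sixth above C# in this key is A.

C#, D#, F, A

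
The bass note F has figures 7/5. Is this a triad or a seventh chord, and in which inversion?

seventh chord, root position

7/5 is shorthand for 7/5/3.
Intervals of 7/5/3 above the bass form a seventh chord; the bass is the root, so this is root position.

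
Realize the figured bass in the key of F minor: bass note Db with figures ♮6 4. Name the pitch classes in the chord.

A fourth above Db in this key is G.
A sixth above Db in this key is Bb, made natural (B) by the ♮ figure.

Db, G, B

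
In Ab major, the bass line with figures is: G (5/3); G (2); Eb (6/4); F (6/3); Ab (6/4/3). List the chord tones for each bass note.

G (5/3): G, Bb, Db.
G (6/4/2): G, Ab, C, Eb.
Eb (6/4): Eb, Ab, C.
F (6/3): F, Ab, Db.
Ab (6/4/3): Ab, C, Db, F.

G, Bb, Db | G, Ab, C, Eb | Eb, Ab, C | F, Ab, Db | Ab, C, Db, F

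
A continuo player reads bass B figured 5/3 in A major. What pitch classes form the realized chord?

A third above B in this key is D.
A fifth above B in this key is F#.
Together with the bass B, this spells B minor in root position.

B, D, F#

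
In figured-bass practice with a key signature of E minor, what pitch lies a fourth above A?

D

Counting 3 letter steps above A lands on D; in E minor, that letter is D.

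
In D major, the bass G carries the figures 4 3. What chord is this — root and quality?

C# half-diminished seventh

The figures 4 3 indicate a seventh chord in second inversion.
In second inversion the root lies a fourth above the bass: a fourth above G in D major is C#.
The chord tones are G, B, C#, E, giving C# half-diminished seventh.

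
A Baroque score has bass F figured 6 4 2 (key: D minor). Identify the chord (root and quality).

The figures 6 4 2 indicate a seventh chord in third inversion.
In third inversion the root lies a second above the bass: a second above F in D minor is G.
The chord tones are F, G, Bb, D, giving G minor seventh.

G minor seventh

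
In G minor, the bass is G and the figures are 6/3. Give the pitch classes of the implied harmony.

G, Bb, Eb

A third above G in this key is Bb.
A sixth above G in this key is Eb.
Together with the bass G, this spells Eb major in first inversion.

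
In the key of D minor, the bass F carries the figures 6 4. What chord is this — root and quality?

The figures 6 4 indicate a triad in second inversion.
In second inversion the root lies a fourth above the bass: a fourth above F in D minor is Bb.
The chord tones are F, Bb, D, giving Bb major.

Bb major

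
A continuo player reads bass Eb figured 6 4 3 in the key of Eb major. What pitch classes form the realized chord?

Eb, G, Ab, C

A third above Eb in this key is G.
A fourth above Eb in this key is Ab.
A sixth above Eb in this key is C.
Together with the bass Eb, this spells Ab major seventh in second inversion.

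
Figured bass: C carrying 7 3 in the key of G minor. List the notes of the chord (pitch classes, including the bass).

C, Eb, G, Bb

The written figures 7 3 are shorthand for 7/5/3: the 5 is implied.
A third above C in this key is Eb.
A fifth above C in this key is G.
A seventh above C in this key is Bb.
Together with the bass C, this spells C minor seventh in root position.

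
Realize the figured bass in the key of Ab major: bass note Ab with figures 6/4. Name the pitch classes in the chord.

Ab, Db, F

A fourth above Ab in this key is Db.
A sixth above Ab in this key is F.
Together with the bass Ab, this spells Db major in second inversion.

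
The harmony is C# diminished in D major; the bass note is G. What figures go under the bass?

6/4

G is the fifth of C# diminished, so the chord is in second inversion.
A triad in second inversion is figured 6/4, conventionally abbreviated 6/4.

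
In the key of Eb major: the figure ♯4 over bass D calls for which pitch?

Counting 3 letter steps above D lands on G; in Eb major, that letter is G.
The #4 figure raises it a semitone, giving G#.

G#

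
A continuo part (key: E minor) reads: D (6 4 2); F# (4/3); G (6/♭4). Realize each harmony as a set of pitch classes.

D (6/4/2): D, E, G, B.
F# (6/4/3): F#, A, B, D.
G (6/b4): G, Cb, E.

D, E, G, B | F#, A, B, D | G, Cb, E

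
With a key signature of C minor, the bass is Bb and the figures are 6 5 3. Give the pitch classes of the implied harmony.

A third above Bb in this key is D.
A fifth above Bb in this key is F.
A sixth above Bb in this key is G.
Together with the bass Bb, this spells G minor seventh in first inversion.

Bb, D, F, G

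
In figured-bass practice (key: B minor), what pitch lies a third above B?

D

Counting 2 letter steps above B lands on D; in B minor, that letter is D.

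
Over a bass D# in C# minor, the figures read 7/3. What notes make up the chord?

The written figures 7/3 are shorthand for 7/5/3: the 5 is implied.
A third above D# in this key is F#.
A fifth above D# in this key is A.
A seventh above D# in this key is C#.
Together with the bass D#, this spells D# half-diminished seventh in root position.

D#, F#, A, C#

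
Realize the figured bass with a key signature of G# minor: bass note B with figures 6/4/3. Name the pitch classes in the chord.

A third above B in this key is D#.
A fourth above B in this key is E.
A sixth above B in this key is G#.
Together with the bass B, this spells E major seventh in second inversion.

B, D#, E, G#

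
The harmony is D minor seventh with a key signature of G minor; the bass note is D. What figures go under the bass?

7

D is the root of D minor seventh, so the chord is in root position.
A seventh chord in root position is figured 7/5/3, conventionally abbreviated 7.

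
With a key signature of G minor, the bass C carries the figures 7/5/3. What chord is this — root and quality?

C minor seventh

The figures 7/5/3 indicate a seventh chord in root position.
In root position the bass is the root, so the root is C.
The chord tones are C, Eb, G, Bb, giving C minor seventh.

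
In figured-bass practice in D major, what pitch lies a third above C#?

E

Counting 2 letter steps above C# lands on E; in D major, that letter is E.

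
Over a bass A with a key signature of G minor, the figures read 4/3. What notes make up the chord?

The written figures 4/3 are shorthand for 6/4/3: the 6 is implied.
A third above A in this key is C.
A fourth above A in this key is D.
A sixth above A in this key is F.
Together with the bass A, this spells D minor seventh in second inversion.

A, C, D, F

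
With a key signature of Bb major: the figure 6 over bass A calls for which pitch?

Counting 5 letter steps above A lands on F; in Bb major, that letter is F.

F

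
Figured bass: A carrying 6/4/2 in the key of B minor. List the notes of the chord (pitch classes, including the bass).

A second above A in this key is B.
A fourth above A in this key is D.
A sixth above A in this key is F#.
Together with the bass A, this spells B minor seventh in third inversion.

A, B, D, F#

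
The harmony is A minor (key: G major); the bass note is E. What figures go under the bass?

E is the fifth of A minor, so the chord is in second inversion.
A triad in second inversion is figured 6/4, conventionally abbreviated 6/4.

6/4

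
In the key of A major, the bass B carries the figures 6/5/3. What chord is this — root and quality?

The figures 6/5/3 indicate a seventh chord in first inversion.
In first inversion the root lies a sixth above the bass: a sixth above B in A major is G#.
The chord tones are B, D, F#, G#, giving G# half-diminished seventh.

G# half-diminished seventh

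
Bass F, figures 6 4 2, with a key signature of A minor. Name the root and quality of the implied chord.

The figures 6 4 2 indicate a seventh chord in third inversion.
In third inversion the root lies a second above the bass: a second above F in A minor is G.
The chord tones are F, G, B, D, giving G dominant seventh.

G dominant seventh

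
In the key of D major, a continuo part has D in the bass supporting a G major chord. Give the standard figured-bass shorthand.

6/4

D is the fifth of G major, so the chord is in second inversion.
A triad in second inversion is figured 6/4, conventionally abbreviated 6/4.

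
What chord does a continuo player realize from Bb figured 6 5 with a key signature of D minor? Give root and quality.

G minor seventh

The figures 6 5 indicate a seventh chord in first inversion.
In first inversion the root lies a sixth above the bass: a sixth above Bb in D minor is G.
The chord tones are Bb, D, F, G, giving G minor seventh.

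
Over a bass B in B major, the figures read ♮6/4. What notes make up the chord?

B, E, G

A fourth above B in this key is E.
A sixth above B in this key is G#, made natural (G) by the ♮ figure.
Together with the bass B, this spells E minor in second inversion.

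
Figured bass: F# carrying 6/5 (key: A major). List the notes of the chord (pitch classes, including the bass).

The written figures 6/5 are shorthand for 6/5/3: the 3 is implied.
A third above F# in this key is A.
A fifth above F# in this key is C#.
A sixth above F# in this key is D.
Together with the bass F#, this spells D major seventh in first inversion.

F#, A, C#, D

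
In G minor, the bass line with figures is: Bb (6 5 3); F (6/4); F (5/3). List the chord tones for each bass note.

Bb (6/5/3): Bb, D, F, G.
F (6/4): F, Bb, D.
F (5/3): F, A, C.

Bb, D, F, G | F, Bb, D | F, A, C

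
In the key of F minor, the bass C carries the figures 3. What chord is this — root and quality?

The figures 3 indicate a triad in root position.
In root position the bass is the root, so the root is C.
The chord tones are C, Eb, G, giving C minor.

C minor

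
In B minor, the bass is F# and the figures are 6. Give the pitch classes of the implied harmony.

The written figures 6 are shorthand for 6/3: the 3 is implied.
A third above F# in this key is A.
A sixth above F# in this key is D.
Together with the bass F#, this spells D major in first inversion.

F#, A, D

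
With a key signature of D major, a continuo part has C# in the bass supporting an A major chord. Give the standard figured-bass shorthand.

C# is the third of A major, so the chord is in first inversion.
A triad in first inversion is figured 6/3, conventionally abbreviated 6.

6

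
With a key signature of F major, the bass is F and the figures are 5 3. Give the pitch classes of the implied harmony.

A third above F in this key is A.
A fifth above F in this key is C.
Together with the bass F, this spells F major in root position.

F, A, C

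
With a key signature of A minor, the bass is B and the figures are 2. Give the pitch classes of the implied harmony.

B, C, E, G

The written figures 2 are shorthand for 6/4/2: the 6/4 are implied.
A second above B in this key is C.
A fourth above B in this key is E.
A sixth above B in this key is G.
Together with the bass B, this spells C major seventh in third inversion.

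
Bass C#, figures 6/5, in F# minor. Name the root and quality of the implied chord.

A major seventh

The figures 6/5 indicate a seventh chord in first inversion.
In first inversion the root lies a sixth above the bass: a sixth above C# in F# minor is A.
The chord tones are C#, E, G#, A, giving A major seventh.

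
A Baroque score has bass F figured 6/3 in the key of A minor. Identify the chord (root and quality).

The figures 6/3 indicate a triad in first inversion.
In first inversion the root lies a sixth above the bass: a sixth above F in A minor is D.
The chord tones are F, A, D, giving D minor.

D minor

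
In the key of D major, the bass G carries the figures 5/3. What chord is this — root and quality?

The figures 5/3 indicate a triad in root position.
In root position the bass is the root, so the root is G.
The chord tones are G, B, D, giving G major.

G major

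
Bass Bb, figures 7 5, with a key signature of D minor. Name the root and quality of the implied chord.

Bb major seventh

The figures 7 5 indicate a seventh chord in root position.
In root position the bass is the root, so the root is Bb.
The chord tones are Bb, D, F, A, giving Bb major seventh.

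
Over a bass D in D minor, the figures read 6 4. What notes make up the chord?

D, G, Bb

A fourth above D in this key is G.
A sixth above D in this key is Bb.
Together with the bass D, this spells G minor in second inversion.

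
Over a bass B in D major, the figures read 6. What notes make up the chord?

B, D, G

The written figures 6 are shorthand for 6/3: the 3 is implied.
A third above B in this key is D.
A sixth above B in this key is G.
Together with the bass B, this spells G major in first inversion.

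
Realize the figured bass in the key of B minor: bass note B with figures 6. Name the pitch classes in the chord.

The written figures 6 are shorthand for 6/3: the 3 is implied.
A third above B in this key is D.
A sixth above B in this key is G.
Together with the bass B, this spells G major in first inversion.

B, D, G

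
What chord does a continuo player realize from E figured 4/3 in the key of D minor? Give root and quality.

The figures 4/3 indicate a seventh chord in second inversion.
In second inversion the root lies a fourth above the bass: a fourth above E in D minor is A.
The chord tones are E, G, A, C, giving A minor seventh.

A minor seventh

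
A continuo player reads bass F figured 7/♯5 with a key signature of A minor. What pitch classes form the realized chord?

F, A, C#, E

The written figures 7/♯5 are shorthand for 7/5/3: the 3 is implied.
A third above F in this key is A.
A fifth above F in this key is C, raised to C# by the sharp.
A seventh above F in this key is E.
Together with the bass F, this spells F augmented major seventh in root position.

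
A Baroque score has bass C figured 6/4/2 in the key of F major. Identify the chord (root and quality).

D minor seventh

The figures 6/4/2 indicate a seventh chord in third inversion.
In third inversion the root lies a second above the bass: a second above C in F major is D.
The chord tones are C, D, F, A, giving D minor seventh.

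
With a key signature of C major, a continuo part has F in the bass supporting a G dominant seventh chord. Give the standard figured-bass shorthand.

F is the seventh of G dominant seventh, so the chord is in third inversion.
A seventh chord in third inversion is figured 6/4/2, conventionally abbreviated 4/2.

4/2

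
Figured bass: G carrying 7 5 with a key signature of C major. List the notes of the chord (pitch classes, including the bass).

The written figures 7 5 are shorthand for 7/5/3: the 3 is implied.
A third above G in this key is B.
A fifth above G in this key is D.
A seventh above G in this key is F.
Together with the bass G, this spells G dominant seventh in root position.

G, B, D, F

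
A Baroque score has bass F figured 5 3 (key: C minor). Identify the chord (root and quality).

The figures 5 3 indicate a triad in root position.
In root position the bass is the root, so the root is F.
The chord tones are F, Ab, C, giving F minor.

F minor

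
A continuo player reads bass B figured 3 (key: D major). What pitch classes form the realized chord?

The written figures 3 are shorthand for 5/3: the 5 is implied.
A third above B in this key is D.
A fifth above B in this key is F#.
Together with the bass B, this spells B minor in root position.

B, D, F#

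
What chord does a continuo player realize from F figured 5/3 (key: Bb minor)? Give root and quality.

F minor

The figures 5/3 indicate a triad in root position.
In root position the bass is the root, so the root is F.
The chord tones are F, Ab, C, giving F minor.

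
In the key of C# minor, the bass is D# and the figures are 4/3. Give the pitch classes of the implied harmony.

The written figures 4/3 are shorthand for 6/4/3: the 6 is implied.
A third above D# in this key is F#.
A fourth above D# in this key is G#.
A sixth above D# in this key is B.
Together with the bass D#, this spells G# minor seventh in second inversion.

D#, F#, G#, B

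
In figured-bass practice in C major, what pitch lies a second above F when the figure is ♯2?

Counting 1 letter step above F lands on G; in C major, that letter is G.
The #2 figure raises it a semitone, giving G#.

G#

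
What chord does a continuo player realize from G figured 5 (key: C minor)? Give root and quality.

The figures 5 indicate a triad in root position.
In root position the bass is the root, so the root is G.
The chord tones are G, Bb, D, giving G minor.

G minor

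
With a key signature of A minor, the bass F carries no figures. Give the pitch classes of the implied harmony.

An unfigured bass implies 5/3.
A third above F in this key is A.
A fifth above F in this key is C.
Together with the bass F, this spells F major in root position.

F, A, C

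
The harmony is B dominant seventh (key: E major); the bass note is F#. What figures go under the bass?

F# is the fifth of B dominant seventh, so the chord is in second inversion.
A seventh chord in second inversion is figured 6/4/3, conventionally abbreviated 4/3.

4/3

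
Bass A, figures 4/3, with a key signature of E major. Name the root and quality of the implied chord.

The figures 4/3 indicate a seventh chord in second inversion.
In second inversion the root lies a fourth above the bass: a fourth above A in E major is D#.
The chord tones are A, C#, D#, F#, giving D# half-diminished seventh.

D# half-diminished seventh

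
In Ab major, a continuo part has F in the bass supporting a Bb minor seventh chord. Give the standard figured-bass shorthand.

4/3

F is the fifth of Bb minor seventh, so the chord is in second inversion.
A seventh chord in second inversion is figured 6/4/3, conventionally abbreviated 4/3.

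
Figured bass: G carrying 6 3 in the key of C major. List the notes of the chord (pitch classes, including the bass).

G, B, E

A third above G in this key is B.
A sixth above G in this key is E.
Together with the bass G, this spells E minor in first inversion.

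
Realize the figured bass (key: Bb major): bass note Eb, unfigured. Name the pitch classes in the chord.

Eb, G, Bb

An unfigured bass implies 5/3.
A third above Eb in this key is G.
A fifth above Eb in this key is Bb.
Together with the bass Eb, this spells Eb major in root position.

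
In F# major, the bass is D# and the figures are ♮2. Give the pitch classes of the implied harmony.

The written figures ♮2 are shorthand for 6/4/2: the 6/4 are implied.
A second above D# in this key is E#, made natural (E) by the ♮ figure.
A fourth above D# in this key is G#.
A sixth above D# in this key is B.
Together with the bass D#, this spells E major seventh in third inversion.

D#, E, G#, B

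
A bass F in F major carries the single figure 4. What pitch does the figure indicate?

Bb

Counting 3 letter steps above F lands on B; in F major, that letter is Bb.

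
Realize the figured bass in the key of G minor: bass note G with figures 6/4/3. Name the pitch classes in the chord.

A third above G in this key is Bb.
A fourth above G in this key is C.
A sixth above G in this key is Eb.
Together with the bass G, this spells C minor seventh in second inversion.

G, Bb, C, Eb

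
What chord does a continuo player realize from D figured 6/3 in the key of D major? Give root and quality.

The figures 6/3 indicate a triad in first inversion.
In first inversion the root lies a sixth above the bass: a sixth above D in D major is B.
The chord tones are D, F#, B, giving B minor.

B minor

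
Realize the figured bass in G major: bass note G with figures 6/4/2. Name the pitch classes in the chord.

G, A, C, E

A second above G in this key is A.
A fourth above G in this key is C.
A sixth above G in this key is E.
Together with the bass G, this spells A minor seventh in third inversion.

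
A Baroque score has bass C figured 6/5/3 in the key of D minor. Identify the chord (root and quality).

The figures 6/5/3 indicate a seventh chord in first inversion.
In first inversion the root lies a sixth above the bass: a sixth above C in D minor is A.
The chord tones are C, E, G, A, giving A minor seventh.

A minor seventh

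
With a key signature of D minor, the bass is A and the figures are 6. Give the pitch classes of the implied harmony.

A, C, F

The written figures 6 are shorthand for 6/3: the 3 is implied.
A third above A in this key is C.
A sixth above A in this key is F.
Together with the bass A, this spells F major in first inversion.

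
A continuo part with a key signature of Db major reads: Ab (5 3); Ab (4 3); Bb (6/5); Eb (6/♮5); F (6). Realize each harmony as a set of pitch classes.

Ab (5/3): Ab, C, Eb.
Ab (6/4/3): Ab, C, Db, F.
Bb (6/5/3): Bb, Db, F, Gb.
Eb (6/♮5/3): Eb, Gb, B, C.
F (6/3): F, Ab, Db.

Ab, C, Eb | Ab, C, Db, F | Bb, Db, F, Gb | Eb, Gb, B, C | F, Ab, Db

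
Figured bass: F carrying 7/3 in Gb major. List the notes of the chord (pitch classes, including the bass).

F, Ab, Cb, Eb

The written figures 7/3 are shorthand for 7/5/3: the 5 is implied.
A third above F in this key is Ab.
A fifth above F in this key is Cb.
A seventh above F in this key is Eb.
Together with the bass F, this spells F half-diminished seventh in root position.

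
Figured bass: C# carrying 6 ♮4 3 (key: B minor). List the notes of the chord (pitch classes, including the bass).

A third above C# in this key is E.
A fourth above C# in this key is F#, made natural (F) by the ♮ figure.
A sixth above C# in this key is A.
Together with the bass C#, this spells F augmented major seventh in second inversion.

C#, E, F, A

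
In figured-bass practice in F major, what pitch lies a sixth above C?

A

Counting 5 letter steps above C lands on A; in F major, that letter is A.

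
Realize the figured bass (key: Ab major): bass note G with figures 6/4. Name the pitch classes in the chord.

A fourth above G in this key is C.
A sixth above G in this key is Eb.
Together with the bass G, this spells C minor in second inversion.

G, C, Eb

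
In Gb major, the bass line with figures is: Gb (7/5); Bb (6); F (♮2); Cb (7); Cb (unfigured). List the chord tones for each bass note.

Gb, Bb, Db, F | Bb, Db, Gb | F, G, Bb, Db | Cb, Eb, Gb, Bb | Cb, Eb, Gb

Gb (7/5/3): Gb, Bb, Db, F.
Bb (6/3): Bb, Db, Gb.
F (6/4/♮2): F, G, Bb, Db.
Cb (7/5/3): Cb, Eb, Gb, Bb.
Cb (5/3): Cb, Eb, Gb.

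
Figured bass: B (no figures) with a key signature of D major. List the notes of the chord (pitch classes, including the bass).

An unfigured bass implies 5/3.
A third above B in this key is D.
A fifth above B in this key is F#.
Together with the bass B, this spells B minor in root position.

B, D, F#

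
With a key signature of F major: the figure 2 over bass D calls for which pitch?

E

Counting 1 letter step above D lands on E; in F major, that letter is E.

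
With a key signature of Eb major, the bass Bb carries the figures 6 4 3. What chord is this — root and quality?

Eb major seventh

The figures 6 4 3 indicate a seventh chord in second inversion.
In second inversion the root lies a fourth above the bass: a fourth above Bb in Eb major is Eb.
The chord tones are Bb, D, Eb, G, giving Eb major seventh.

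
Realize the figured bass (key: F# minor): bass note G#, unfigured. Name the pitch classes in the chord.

G#, B, D

An unfigured bass implies 5/3.
A third above G# in this key is B.
A fifth above G# in this key is D.
Together with the bass G#, this spells G# diminished in root position.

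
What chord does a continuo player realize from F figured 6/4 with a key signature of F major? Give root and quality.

Bb major

The figures 6/4 indicate a triad in second inversion.
In second inversion the root lies a fourth above the bass: a fourth above F in F major is Bb.
The chord tones are F, Bb, D, giving Bb major.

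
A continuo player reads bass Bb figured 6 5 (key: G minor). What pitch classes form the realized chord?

Bb, D, F, G

The written figures 6 5 are shorthand for 6/5/3: the 3 is implied.
A third above Bb in this key is D.
A fifth above Bb in this key is F.
A sixth above Bb in this key is G.
Together with the bass Bb, this spells G minor seventh in first inversion.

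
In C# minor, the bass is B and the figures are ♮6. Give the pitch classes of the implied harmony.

B, D#, G

The written figures ♮6 are shorthand for 6/3: the 3 is implied.
A third above B in this key is D#.
A sixth above B in this key is G#, made natural (G) by the ♮ figure.
Together with the bass B, this spells G augmented in first inversion.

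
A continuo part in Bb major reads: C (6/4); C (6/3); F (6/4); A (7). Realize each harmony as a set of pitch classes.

C, F, A | C, Eb, A | F, Bb, D | A, C, Eb, G

C (6/4): C, F, A.
C (6/3): C, Eb, A.
F (6/4): F, Bb, D.
A (7/5/3): A, C, Eb, G.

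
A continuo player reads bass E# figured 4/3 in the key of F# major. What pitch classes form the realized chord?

The written figures 4/3 are shorthand for 6/4/3: the 6 is implied.
A third above E# in this key is G#.
A fourth above E# in this key is A#.
A sixth above E# in this key is C#.
Together with the bass E#, this spells A# minor seventh in second inversion.

E#, G#, A#, C#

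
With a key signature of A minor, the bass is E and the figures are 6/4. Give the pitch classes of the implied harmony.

A fourth above E in this key is A.
A sixth above E in this key is C.
Together with the bass E, this spells A minor in second inversion.

E, A, C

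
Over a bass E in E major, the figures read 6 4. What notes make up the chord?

E, A, C#

A fourth above E in this key is A.
A sixth above E in this key is C#.
Together with the bass E, this spells A major in second inversion.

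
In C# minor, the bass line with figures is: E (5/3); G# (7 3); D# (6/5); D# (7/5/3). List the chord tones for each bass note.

E (5/3): E, G#, B.
G# (7/5/3): G#, B, D#, F#.
D# (6/5/3): D#, F#, A, B.
D# (7/5/3): D#, F#, A, C#.

E, G#, B | G#, B, D#, F# | D#, F#, A, B | D#, F#, A, C#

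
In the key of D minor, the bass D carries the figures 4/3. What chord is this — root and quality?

G minor seventh

The figures 4/3 indicate a seventh chord in second inversion.
In second inversion the root lies a fourth above the bass: a fourth above D in D minor is G.
The chord tones are D, F, G, Bb, giving G minor seventh.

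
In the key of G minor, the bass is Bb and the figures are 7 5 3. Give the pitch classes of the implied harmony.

A third above Bb in this key is D.
A fifth above Bb in this key is F.
A seventh above Bb in this key is A.
Together with the bass Bb, this spells Bb major seventh in root position.

Bb, D, F, A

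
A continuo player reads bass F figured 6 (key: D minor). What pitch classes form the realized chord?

The written figures 6 are shorthand for 6/3: the 3 is implied.
A third above F in this key is A.
A sixth above F in this key is D.
Together with the bass F, this spells D minor in first inversion.

F, A, D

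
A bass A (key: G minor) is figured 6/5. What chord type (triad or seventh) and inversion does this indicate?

seventh chord, first inversion

6/5 is shorthand for 6/5/3.
Intervals of 6/5/3 above the bass form a seventh chord; the bass is the third, so this is first inversion.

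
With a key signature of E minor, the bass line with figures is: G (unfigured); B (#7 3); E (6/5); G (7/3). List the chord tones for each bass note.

G (5/3): G, B, D.
B (#7/5/3): B, D, F#, A#.
E (6/5/3): E, G, B, C.
G (7/5/3): G, B, D, F#.

G, B, D | B, D, F#, A# | E, G, B, C | G, B, D, F#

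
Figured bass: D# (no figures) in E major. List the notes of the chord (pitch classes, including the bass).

D#, F#, A

An unfigured bass implies 5/3.
A third above D# in this key is F#.
A fifth above D# in this key is A.
Together with the bass D#, this spells D# diminished in root position.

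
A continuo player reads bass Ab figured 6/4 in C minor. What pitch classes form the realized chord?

A fourth above Ab in this key is D.
A sixth above Ab in this key is F.
Together with the bass Ab, this spells D diminished in second inversion.

Ab, D, F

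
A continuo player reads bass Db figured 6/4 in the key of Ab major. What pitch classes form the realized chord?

Db, G, Bb

A fourth above Db in this key is G.
A sixth above Db in this key is Bb.
Together with the bass Db, this spells G diminished in second inversion.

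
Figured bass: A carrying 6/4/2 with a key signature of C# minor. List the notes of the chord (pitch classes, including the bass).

A, B, D#, F#

A second above A in this key is B.
A fourth above A in this key is D#.
A sixth above A in this key is F#.
Together with the bass A, this spells B dominant seventh in third inversion.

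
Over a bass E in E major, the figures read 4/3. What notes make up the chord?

The written figures 4/3 are shorthand for 6/4/3: the 6 is implied.
A third above E in this key is G#.
A fourth above E in this key is A.
A sixth above E in this key is C#.
Together with the bass E, this spells A major seventh in second inversion.

E, G#, A, C#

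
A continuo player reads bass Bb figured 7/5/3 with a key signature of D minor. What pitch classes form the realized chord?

Bb, D, F, A

A third above Bb in this key is D.
A fifth above Bb in this key is F.
A seventh above Bb in this key is A.
Together with the bass Bb, this spells Bb major seventh in root position.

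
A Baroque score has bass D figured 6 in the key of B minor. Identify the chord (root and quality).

The figures 6 indicate a triad in first inversion.
In first inversion the root lies a sixth above the bass: a sixth above D in B minor is B.
The chord tones are D, F#, B, giving B minor.

B minor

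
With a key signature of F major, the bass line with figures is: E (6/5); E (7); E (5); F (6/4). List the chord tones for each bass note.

E, G, Bb, C | E, G, Bb, D | E, G, Bb | F, Bb, D

E (6/5/3): E, G, Bb, C.
E (7/5/3): E, G, Bb, D.
E (5/3): E, G, Bb.
F (6/4): F, Bb, D.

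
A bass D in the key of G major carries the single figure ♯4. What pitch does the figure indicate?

Counting 3 letter steps above D lands on G; in G major, that letter is G.
The #4 figure raises it a semitone, giving G#.

G#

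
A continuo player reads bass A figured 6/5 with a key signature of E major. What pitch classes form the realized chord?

The written figures 6/5 are shorthand for 6/5/3: the 3 is implied.
A third above A in this key is C#.
A fifth above A in this key is E.
A sixth above A in this key is F#.
Together with the bass A, this spells F# minor seventh in first inversion.

A, C#, E, F#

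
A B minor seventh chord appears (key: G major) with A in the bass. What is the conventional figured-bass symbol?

A is the seventh of B minor seventh, so the chord is in third inversion.
A seventh chord in third inversion is figured 6/4/2, conventionally abbreviated 4/2.

4/2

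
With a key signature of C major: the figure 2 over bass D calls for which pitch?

Counting 1 letter step above D lands on E; in C major, that letter is E.

E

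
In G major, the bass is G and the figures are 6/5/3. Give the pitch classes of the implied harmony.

G, B, D, E

A third above G in this key is B.
A fifth above G in this key is D.
A sixth above G in this key is E.
Together with the bass G, this spells E minor seventh in first inversion.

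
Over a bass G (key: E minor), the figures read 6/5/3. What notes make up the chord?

A third above G in this key is B.
A fifth above G in this key is D.
A sixth above G in this key is E.
Together with the bass G, this spells E minor seventh in first inversion.

G, B, D, E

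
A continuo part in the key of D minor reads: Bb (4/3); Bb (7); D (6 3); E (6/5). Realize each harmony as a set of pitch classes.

Bb, D, E, G | Bb, D, F, A | D, F, Bb | E, G, Bb, C

Bb (6/4/3): Bb, D, E, G.
Bb (7/5/3): Bb, D, F, A.
D (6/3): D, F, Bb.
E (6/5/3): E, G, Bb, C.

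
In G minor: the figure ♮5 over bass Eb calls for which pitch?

Counting 4 letter steps above Eb lands on B; in G minor, that letter is Bb.
The ♮5 figure makes it natural, giving B.

B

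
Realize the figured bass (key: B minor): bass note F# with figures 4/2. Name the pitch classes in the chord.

The written figures 4/2 are shorthand for 6/4/2: the 6 is implied.
A second above F# in this key is G.
A fourth above F# in this key is B.
A sixth above F# in this key is D.
Together with the bass F#, this spells G major seventh in third inversion.

F#, G, B, D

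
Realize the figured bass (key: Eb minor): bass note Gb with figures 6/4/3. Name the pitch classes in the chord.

A third above Gb in this key is Bb.
A fourth above Gb in this key is Cb.
A sixth above Gb in this key is Eb.
Together with the bass Gb, this spells Cb major seventh in second inversion.

Gb, Bb, Cb, Eb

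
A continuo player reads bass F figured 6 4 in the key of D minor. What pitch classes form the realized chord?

F, Bb, D

A fourth above F in this key is Bb.
A sixth above F in this key is D.
Together with the bass F, this spells Bb major in second inversion.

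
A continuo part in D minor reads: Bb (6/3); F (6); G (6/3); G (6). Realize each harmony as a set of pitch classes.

Bb, D, G | F, A, D | G, Bb, E | G, Bb, E

Bb (6/3): Bb, D, G.
F (6/3): F, A, D.
G (6/3): G, Bb, E.
G (6/3): G, Bb, E.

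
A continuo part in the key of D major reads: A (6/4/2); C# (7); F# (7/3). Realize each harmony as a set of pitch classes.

A, B, D, F# | C#, E, G, B | F#, A, C#, E

A (6/4/2): A, B, D, F#.
C# (7/5/3): C#, E, G, B.
F# (7/5/3): F#, A, C#, E.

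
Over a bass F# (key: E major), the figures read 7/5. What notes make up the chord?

F#, A, C#, E

The written figures 7/5 are shorthand for 7/5/3: the 3 is implied.
A third above F# in this key is A.
A fifth above F# in this key is C#.
A seventh above F# in this key is E.
Together with the bass F#, this spells F# minor seventh in root position.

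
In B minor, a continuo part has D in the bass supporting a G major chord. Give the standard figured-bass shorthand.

D is the fifth of G major, so the chord is in second inversion.
A triad in second inversion is figured 6/4, conventionally abbreviated 6/4.

6/4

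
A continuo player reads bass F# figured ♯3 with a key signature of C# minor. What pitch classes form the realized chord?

The written figures ♯3 are shorthand for 5/3: the 5 is implied.
A third above F# in this key is A, raised to A# by the sharp.
A fifth above F# in this key is C#.
Together with the bass F#, this spells F# major in root position.

F#, A#, C#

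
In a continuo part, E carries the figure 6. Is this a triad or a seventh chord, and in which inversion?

triad, first inversion

6 is shorthand for 6/3.
Intervals of 6/3 above the bass form a triad; the bass is the third, so this is first inversion.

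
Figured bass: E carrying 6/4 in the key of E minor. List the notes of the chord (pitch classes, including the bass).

A fourth above E in this key is A.
A sixth above E in this key is C.
Together with the bass E, this spells A minor in second inversion.

E, A, C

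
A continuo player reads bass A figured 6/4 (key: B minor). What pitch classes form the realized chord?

A fourth above A in this key is D.
A sixth above A in this key is F#.
Together with the bass A, this spells D major in second inversion.

A, D, F#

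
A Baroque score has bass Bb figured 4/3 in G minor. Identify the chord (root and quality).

Eb major seventh

The figures 4/3 indicate a seventh chord in second inversion.
In second inversion the root lies a fourth above the bass: a fourth above Bb in G minor is Eb.
The chord tones are Bb, D, Eb, G, giving Eb major seventh.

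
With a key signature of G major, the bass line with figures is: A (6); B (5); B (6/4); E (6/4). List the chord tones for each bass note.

A, C, F# | B, D, F# | B, E, G | E, A, C

A (6/3): A, C, F#.
B (5/3): B, D, F#.
B (6/4): B, E, G.
E (6/4): E, A, C.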